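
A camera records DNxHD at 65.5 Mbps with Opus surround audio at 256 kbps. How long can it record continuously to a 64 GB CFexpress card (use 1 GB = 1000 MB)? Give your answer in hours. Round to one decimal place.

Audio: 256 kbps = 0.256 Mbps.
Total bitrate: 65.5 + 0.256 = 65.756 Mbps.
Capacity: 64 GB = 512,000 Mb.
Recording time: 512,000 / 65.756 = 7,786 s ≈ 2.16 hours.

2.2 hours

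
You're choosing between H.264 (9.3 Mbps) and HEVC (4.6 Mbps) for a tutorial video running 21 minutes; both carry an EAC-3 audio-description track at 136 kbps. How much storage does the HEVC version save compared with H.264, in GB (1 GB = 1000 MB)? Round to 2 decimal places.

21 min = 1260 s
Audio: 136 kbps = 0.136 Mbps.
H.264: 9.436 Mbps × 1260 s = 11889.4 Mb = 1.486 GB.
HEVC: 4.736 Mbps × 1260 s = 5967.4 Mb = 0.746 GB.
Saving: 1.486 − 0.746 = 0.740 GB.

0.74 GB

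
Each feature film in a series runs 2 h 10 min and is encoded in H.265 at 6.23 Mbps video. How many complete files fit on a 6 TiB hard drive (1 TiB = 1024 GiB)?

2 h 10 min = 130 min = 7800 s
Per item: 6.230 Mbps × 7800 s = 48,594 Mb = 6,074 MB.
Capacity: 6 TiB = 52,776,558 Mb; 1086.07 items → 1086 complete.

1086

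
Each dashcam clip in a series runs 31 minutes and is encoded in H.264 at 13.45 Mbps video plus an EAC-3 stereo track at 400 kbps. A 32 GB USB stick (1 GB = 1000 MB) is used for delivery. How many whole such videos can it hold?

9

31 min = 1860 s
Audio: 400 kbps = 0.400 Mbps.
Total bitrate: 13.850 Mbps.
Per item: 13.850 Mbps × 1860 s = 25,761 Mb = 3,220 MB.
Capacity: 32 GB = 256,000 Mb; 9.94 items → 9 complete.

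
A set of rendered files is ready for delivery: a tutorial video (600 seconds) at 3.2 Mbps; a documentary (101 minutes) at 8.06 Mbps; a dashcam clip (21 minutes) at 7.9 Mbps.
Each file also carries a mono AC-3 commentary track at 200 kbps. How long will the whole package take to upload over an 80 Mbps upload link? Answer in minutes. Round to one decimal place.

Audio: 200 kbps = 0.200 Mbps.
tutorial video: 3.400 Mbps × 600 s = 2040.0 Mb
documentary: 8.260 Mbps × 6060 s = 50055.6 Mb
dashcam clip: 8.100 Mbps × 1260 s = 10206.0 Mb
Total: 62301.6 Mb = 7787.7 MB.
At 80 Mbps: 62301.6 / 80 = 779 s ≈ 13 minutes.

13.0 minutes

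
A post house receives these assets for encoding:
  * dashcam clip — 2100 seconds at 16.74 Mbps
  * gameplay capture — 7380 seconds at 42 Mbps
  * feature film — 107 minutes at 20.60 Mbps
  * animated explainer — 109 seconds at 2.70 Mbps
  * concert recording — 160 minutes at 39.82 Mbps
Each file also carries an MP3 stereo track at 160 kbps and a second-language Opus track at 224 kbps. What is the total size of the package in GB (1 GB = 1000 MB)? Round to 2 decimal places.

Audio total: 160 + 224 = 384 kbps = 0.384 Mbps.
dashcam clip: 17.124 Mbps × 2100 s = 35960.4 Mb
gameplay capture: 42.384 Mbps × 7380 s = 312793.9 Mb
feature film: 20.984 Mbps × 6420 s = 134717.3 Mb
animated explainer: 3.084 Mbps × 109 s = 336.2 Mb
concert recording: 40.204 Mbps × 9600 s = 385958.4 Mb
Total: 869766.2 Mb = 108720.8 MB.
= 108.7 GB.

108.72 GB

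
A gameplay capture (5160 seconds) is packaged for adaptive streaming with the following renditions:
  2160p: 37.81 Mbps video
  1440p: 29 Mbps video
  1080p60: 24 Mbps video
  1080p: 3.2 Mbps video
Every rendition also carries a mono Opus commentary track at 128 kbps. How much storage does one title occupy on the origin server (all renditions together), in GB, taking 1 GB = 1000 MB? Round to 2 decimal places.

60.97 GB

Audio: 128 kbps = 0.128 Mbps.
Sum of rendition bitrates: (37.81+0.128) + (29+0.128) + (24+0.128) + (3.2+0.128) = 94.522 Mbps.
× 5160 s = 487,734 Mb = 60,967 MB = 60.97 GB.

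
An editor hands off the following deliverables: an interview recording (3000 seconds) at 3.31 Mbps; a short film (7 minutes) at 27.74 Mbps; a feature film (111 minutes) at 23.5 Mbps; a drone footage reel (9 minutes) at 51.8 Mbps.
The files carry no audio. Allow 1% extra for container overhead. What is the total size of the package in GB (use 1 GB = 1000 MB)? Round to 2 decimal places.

interview recording: 3.310 Mbps × 3000 s × 1.01 = 10029.3 Mb
short film: 27.740 Mbps × 420 s × 1.01 = 11767.3 Mb
feature film: 23.500 Mbps × 6660 s × 1.01 = 158075.1 Mb
drone footage reel: 51.800 Mbps × 540 s × 1.01 = 28251.7 Mb
Total: 208123.4 Mb = 26015.4 MB.
= 26.02 GB.

26.02 GB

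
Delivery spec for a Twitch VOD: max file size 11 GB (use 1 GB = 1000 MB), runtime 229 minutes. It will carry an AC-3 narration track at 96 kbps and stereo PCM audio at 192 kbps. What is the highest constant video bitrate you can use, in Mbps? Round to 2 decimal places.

6.12 Mbps

Budget: 11 GB = 88000.0 Mb.
229 min = 13740 s
Total bitrate budget: 88000.0 Mb / 13740 s = 6.405 Mbps.
Audio total: 96 + 192 = 288 kbps = 0.288 Mbps.
Video: 6.405 − 0.288 = 6.117 Mbps.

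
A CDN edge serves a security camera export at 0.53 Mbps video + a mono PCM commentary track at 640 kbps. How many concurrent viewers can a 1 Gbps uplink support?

854

Audio: 640 kbps = 0.640 Mbps.
Per-viewer media rate: 1.170 Mbps.
1 Gbps = 1,000 Mbps; 1,000 / 1.170 = 854.70 → 854 viewers.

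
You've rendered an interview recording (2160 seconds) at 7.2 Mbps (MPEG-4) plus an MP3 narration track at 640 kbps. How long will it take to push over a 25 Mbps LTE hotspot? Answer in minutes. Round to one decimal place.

11.3 minutes

Audio: 640 kbps = 0.640 Mbps.
Total bitrate: 7.840 Mbps.
File: 7.840 Mbps × 2160 s = 16934.4 Mb.
At 25 Mbps: 16934.4 / 25 = 677.4 s ≈ 11.3 minutes.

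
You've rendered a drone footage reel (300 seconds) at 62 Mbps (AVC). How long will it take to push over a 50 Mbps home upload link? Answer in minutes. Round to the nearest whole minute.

6 minutes

File: 62.000 Mbps × 300 s = 18600.0 Mb.
At 50 Mbps: 18600.0 / 50 = 372.0 s ≈ 6.2 minutes.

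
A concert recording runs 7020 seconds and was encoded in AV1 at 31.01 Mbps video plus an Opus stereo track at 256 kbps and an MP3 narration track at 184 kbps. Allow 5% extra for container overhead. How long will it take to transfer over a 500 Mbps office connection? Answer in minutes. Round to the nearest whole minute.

Audio total: 256 + 184 = 440 kbps = 0.440 Mbps.
Total bitrate: 31.450 Mbps.
File: 31.450 Mbps × 7020 s = 220779.0 Mb.
With 5% container overhead: ×1.05. → 231818.0 Mb.
At 500 Mbps: 231818.0 / 500 = 463.6 s ≈ 7.73 minutes.

8 minutes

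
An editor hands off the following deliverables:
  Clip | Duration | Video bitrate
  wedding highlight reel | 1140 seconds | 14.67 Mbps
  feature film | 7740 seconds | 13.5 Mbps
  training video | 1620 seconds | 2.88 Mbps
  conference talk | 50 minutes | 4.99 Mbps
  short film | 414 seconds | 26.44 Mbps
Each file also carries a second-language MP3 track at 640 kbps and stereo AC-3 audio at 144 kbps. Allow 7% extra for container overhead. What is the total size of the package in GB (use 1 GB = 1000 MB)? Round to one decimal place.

Audio total: 640 + 144 = 784 kbps = 0.784 Mbps.
wedding highlight reel: 15.454 Mbps × 1140 s × 1.07 = 18850.8 Mb
feature film: 14.284 Mbps × 7740 s × 1.07 = 118297.2 Mb
training video: 3.664 Mbps × 1620 s × 1.07 = 6351.2 Mb
conference talk: 5.774 Mbps × 3000 s × 1.07 = 18534.5 Mb
short film: 27.224 Mbps × 414 s × 1.07 = 12059.7 Mb
Total: 174093.4 Mb = 21761.7 MB.
= 21.76 GB.

21.8 GB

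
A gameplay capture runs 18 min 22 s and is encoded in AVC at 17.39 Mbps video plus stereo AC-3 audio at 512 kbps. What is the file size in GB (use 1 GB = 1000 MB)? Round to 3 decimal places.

2.466 GB

18 min 22 s = 1102 s
Audio: 512 kbps = 0.512 Mbps.
Total bitrate: 17.39 + 0.512 = 17.902 Mbps.
Stream data: 17.902 Mbps × 1102 s = 19728.0 Mb.
19,728 Mb ÷ 8 = 2,466 MB → 2.466 GB.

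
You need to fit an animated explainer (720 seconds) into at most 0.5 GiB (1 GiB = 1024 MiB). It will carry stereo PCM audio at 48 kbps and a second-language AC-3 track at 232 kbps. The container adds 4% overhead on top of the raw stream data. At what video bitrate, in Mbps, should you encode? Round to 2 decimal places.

5.46 Mbps

Budget: 0.5 GiB = 4295.0 Mb.
Stream payload after overhead: 4295.0 / 1.04 = 4129.8 Mb.
Total bitrate budget: 4129.8 Mb / 720 s = 5.736 Mbps.
Audio total: 48 + 232 = 280 kbps = 0.280 Mbps.
Video: 5.736 − 0.280 = 5.456 Mbps.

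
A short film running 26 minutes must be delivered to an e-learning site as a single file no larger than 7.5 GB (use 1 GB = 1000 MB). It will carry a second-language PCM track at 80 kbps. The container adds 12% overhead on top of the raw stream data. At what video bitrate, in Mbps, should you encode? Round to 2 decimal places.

34.26 Mbps

Budget: 7.5 GB = 60000.0 Mb.
Stream payload after overhead: 60000.0 / 1.12 = 53571.4 Mb.
26 min = 1560 s
Total bitrate budget: 53571.4 Mb / 1560 s = 34.341 Mbps.
Audio: 80 kbps = 0.080 Mbps.
Video: 34.341 − 0.080 = 34.261 Mbps.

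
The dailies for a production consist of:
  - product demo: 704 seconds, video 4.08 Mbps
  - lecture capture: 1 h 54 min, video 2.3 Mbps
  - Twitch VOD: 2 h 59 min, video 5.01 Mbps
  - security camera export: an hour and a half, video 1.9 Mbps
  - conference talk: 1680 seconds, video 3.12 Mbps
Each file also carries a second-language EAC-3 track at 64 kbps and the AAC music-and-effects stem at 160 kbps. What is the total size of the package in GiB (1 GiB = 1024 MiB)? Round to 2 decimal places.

Audio total: 64 + 160 = 224 kbps = 0.224 Mbps.
product demo: 4.304 Mbps × 704 s = 3030.0 Mb
lecture capture: 2.524 Mbps × 6840 s = 17264.2 Mb
Twitch VOD: 5.234 Mbps × 10740 s = 56213.2 Mb
security camera export: 2.124 Mbps × 5400 s = 11469.6 Mb
conference talk: 3.344 Mbps × 1680 s = 5617.9 Mb
Total: 93594.9 Mb = 11699.4 MB.
= 10.90 GiB.

10.90 GiB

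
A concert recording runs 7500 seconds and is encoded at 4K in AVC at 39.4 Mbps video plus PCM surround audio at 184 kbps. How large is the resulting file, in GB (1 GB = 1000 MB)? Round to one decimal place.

Audio: 184 kbps = 0.184 Mbps.
Total bitrate: 39.4 + 0.184 = 39.584 Mbps.
Stream data: 39.584 Mbps × 7500 s = 296880.0 Mb.
296,880 Mb ÷ 8 = 37,110 MB → 37.11 GB.

37.1 GB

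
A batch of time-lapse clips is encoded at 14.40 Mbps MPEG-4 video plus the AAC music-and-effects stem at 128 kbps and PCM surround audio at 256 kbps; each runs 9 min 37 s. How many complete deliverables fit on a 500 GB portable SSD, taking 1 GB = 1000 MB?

9 min 37 s = 577 s
Audio total: 128 + 256 = 384 kbps = 0.384 Mbps.
Total bitrate: 14.784 Mbps.
Per item: 14.784 Mbps × 577 s = 8,530 Mb = 1,066 MB.
Capacity: 500 GB = 4,000,000 Mb; 468.91 items → 468 complete.

468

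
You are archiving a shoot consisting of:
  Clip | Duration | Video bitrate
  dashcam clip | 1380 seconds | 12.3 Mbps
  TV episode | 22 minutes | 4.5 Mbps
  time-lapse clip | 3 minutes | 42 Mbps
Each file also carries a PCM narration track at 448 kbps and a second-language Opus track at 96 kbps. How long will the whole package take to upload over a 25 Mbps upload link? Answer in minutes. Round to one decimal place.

Audio total: 448 + 96 = 544 kbps = 0.544 Mbps.
dashcam clip: 12.844 Mbps × 1380 s = 17724.7 Mb
TV episode: 5.044 Mbps × 1320 s = 6658.1 Mb
time-lapse clip: 42.544 Mbps × 180 s = 7657.9 Mb
Total: 32040.7 Mb = 4005.1 MB.
At 25 Mbps: 32040.7 / 25 = 1282 s ≈ 21.4 minutes.

21.4 minutes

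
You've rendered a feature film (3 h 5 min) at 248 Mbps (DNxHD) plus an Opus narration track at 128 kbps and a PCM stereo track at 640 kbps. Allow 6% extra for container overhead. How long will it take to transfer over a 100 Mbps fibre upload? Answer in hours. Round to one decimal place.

3 h 5 min = 185 min = 11100 s
Audio total: 128 + 640 = 768 kbps = 0.768 Mbps.
Total bitrate: 248.768 Mbps.
File: 248.768 Mbps × 11100 s = 2761324.8 Mb.
With 6% container overhead: ×1.06. → 2927004.3 Mb.
At 100 Mbps: 2927004.3 / 100 = 29270.0 s ≈ 8.13 hours.

8.1 hours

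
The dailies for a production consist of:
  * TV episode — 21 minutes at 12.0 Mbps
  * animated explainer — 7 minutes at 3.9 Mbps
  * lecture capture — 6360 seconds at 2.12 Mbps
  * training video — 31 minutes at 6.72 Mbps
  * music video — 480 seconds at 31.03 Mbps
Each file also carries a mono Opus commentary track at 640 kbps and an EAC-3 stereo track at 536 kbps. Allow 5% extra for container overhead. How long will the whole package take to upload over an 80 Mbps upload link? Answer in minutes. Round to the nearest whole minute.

Audio total: 640 + 536 = 1176 kbps = 1.176 Mbps.
TV episode: 13.176 Mbps × 1260 s × 1.05 = 17431.8 Mb
animated explainer: 5.076 Mbps × 420 s × 1.05 = 2238.5 Mb
lecture capture: 3.296 Mbps × 6360 s × 1.05 = 22010.7 Mb
training video: 7.896 Mbps × 1860 s × 1.05 = 15420.9 Mb
music video: 32.206 Mbps × 480 s × 1.05 = 16231.8 Mb
Total: 73333.8 Mb = 9166.7 MB.
At 80 Mbps: 73333.8 / 80 = 917 s ≈ 15.3 minutes.

15 minutes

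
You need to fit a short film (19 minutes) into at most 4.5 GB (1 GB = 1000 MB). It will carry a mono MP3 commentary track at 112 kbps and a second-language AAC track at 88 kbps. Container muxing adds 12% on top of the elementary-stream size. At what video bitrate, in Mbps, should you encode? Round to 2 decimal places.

28.00 Mbps

Budget: 4.5 GB = 36000.0 Mb.
Stream payload after overhead: 36000.0 / 1.12 = 32142.9 Mb.
19 min = 1140 s
Total bitrate budget: 32142.9 Mb / 1140 s = 28.195 Mbps.
Audio total: 112 + 88 = 200 kbps = 0.200 Mbps.
Video: 28.195 − 0.200 = 27.995 Mbps.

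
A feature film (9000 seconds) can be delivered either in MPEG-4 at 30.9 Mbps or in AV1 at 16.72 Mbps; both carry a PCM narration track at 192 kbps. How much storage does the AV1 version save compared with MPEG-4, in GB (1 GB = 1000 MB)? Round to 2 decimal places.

15.95 GB

Audio: 192 kbps = 0.192 Mbps.
MPEG-4: 31.092 Mbps × 9000 s = 279828.0 Mb = 34.978 GB.
AV1: 16.912 Mbps × 9000 s = 152208.0 Mb = 19.026 GB.
Saving: 34.978 − 19.026 = 15.953 GB.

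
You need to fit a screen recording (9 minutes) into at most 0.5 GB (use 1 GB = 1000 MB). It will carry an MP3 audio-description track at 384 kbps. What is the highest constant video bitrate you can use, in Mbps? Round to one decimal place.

7.0 Mbps

Budget: 0.5 GB = 4000.0 Mb.
9 min = 540 s
Total bitrate budget: 4000.0 Mb / 540 s = 7.407 Mbps.
Audio: 384 kbps = 0.384 Mbps.
Video: 7.407 − 0.384 = 7.023 Mbps.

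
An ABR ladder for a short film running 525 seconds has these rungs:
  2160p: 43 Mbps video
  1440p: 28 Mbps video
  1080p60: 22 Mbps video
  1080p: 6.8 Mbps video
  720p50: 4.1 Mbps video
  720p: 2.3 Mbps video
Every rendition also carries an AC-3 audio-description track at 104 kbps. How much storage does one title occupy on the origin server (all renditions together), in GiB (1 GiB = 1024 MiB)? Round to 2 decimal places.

6.53 GiB

Audio: 104 kbps = 0.104 Mbps.
Sum of rendition bitrates: (43+0.104) + (28+0.104) + (22+0.104) + (6.8+0.104) + (4.1+0.104) + (2.3+0.104) = 106.824 Mbps.
× 525 s = 56,083 Mb = 7,010 MB = 6.529 GiB.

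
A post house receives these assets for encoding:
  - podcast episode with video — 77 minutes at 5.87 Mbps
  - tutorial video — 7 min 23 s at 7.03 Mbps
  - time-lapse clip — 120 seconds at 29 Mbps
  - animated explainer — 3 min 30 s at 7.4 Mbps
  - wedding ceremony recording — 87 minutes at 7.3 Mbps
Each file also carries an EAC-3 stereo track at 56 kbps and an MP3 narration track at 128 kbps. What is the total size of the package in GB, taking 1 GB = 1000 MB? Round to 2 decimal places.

9.42 GB

Audio total: 56 + 128 = 184 kbps = 0.184 Mbps.
podcast episode with video: 6.054 Mbps × 4620 s = 27969.5 Mb
tutorial video: 7.214 Mbps × 443 s = 3195.8 Mb
time-lapse clip: 29.184 Mbps × 120 s = 3502.1 Mb
animated explainer: 7.584 Mbps × 210 s = 1592.6 Mb
wedding ceremony recording: 7.484 Mbps × 5220 s = 39066.5 Mb
Total: 75326.5 Mb = 9415.8 MB.
= 9.416 GB.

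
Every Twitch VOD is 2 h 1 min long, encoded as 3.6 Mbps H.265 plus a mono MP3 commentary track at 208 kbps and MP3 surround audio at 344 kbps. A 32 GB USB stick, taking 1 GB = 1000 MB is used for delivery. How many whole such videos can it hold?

8

2 h 1 min = 121 min = 7260 s
Audio total: 208 + 344 = 552 kbps = 0.552 Mbps.
Total bitrate: 4.152 Mbps.
Per item: 4.152 Mbps × 7260 s = 30,144 Mb = 3,768 MB.
Capacity: 32 GB = 256,000 Mb; 8.49 items → 8 complete.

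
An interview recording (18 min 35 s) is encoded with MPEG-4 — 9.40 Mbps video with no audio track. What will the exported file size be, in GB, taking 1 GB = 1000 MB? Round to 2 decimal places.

1.31 GB

18 min 35 s = 1115 s
Total bitrate: 9.40 Mbps.
Stream data: 9.400 Mbps × 1115 s = 10481.0 Mb.
10,481 Mb ÷ 8 = 1,310 MB → 1.310 GB.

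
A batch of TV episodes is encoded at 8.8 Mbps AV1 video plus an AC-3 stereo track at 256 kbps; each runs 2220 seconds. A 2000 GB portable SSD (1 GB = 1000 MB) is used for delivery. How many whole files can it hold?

795

Audio: 256 kbps = 0.256 Mbps.
Total bitrate: 9.056 Mbps.
Per item: 9.056 Mbps × 2220 s = 20,104 Mb = 2,513 MB.
Capacity: 2000 GB = 16,000,000 Mb; 795.85 items → 795 complete.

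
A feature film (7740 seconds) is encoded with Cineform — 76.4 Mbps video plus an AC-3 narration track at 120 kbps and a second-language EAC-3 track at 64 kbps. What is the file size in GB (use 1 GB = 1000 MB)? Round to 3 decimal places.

Audio total: 120 + 64 = 184 kbps = 0.184 Mbps.
Total bitrate: 76.4 + 0.184 = 76.584 Mbps.
Stream data: 76.584 Mbps × 7740 s = 592760.2 Mb.
592,760 Mb ÷ 8 = 74,095 MB → 74.10 GB.

74.095 GB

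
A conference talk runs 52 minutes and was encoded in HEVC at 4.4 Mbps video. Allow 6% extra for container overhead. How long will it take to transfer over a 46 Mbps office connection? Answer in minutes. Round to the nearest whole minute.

5 minutes

52 min = 3120 s
File: 4.400 Mbps × 3120 s = 13728.0 Mb.
With 6% container overhead: ×1.06. → 14551.7 Mb.
At 46 Mbps: 14551.7 / 46 = 316.3 s ≈ 5.27 minutes.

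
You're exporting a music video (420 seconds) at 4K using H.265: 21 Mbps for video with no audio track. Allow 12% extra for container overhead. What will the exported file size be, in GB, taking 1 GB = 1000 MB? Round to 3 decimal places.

1.235 GB

Total bitrate: 21 Mbps.
Stream data: 21.000 Mbps × 420 s = 8820.0 Mb.
With 12% container overhead: ×1.12.
9,878 Mb ÷ 8 = 1,235 MB → 1.235 GB.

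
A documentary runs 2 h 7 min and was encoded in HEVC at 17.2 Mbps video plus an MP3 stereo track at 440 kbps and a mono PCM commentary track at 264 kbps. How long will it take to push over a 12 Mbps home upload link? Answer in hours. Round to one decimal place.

2 h 7 min = 127 min = 7620 s
Audio total: 440 + 264 = 704 kbps = 0.704 Mbps.
Total bitrate: 17.904 Mbps.
File: 17.904 Mbps × 7620 s = 136428.5 Mb.
At 12 Mbps: 136428.5 / 12 = 11369.0 s ≈ 3.16 hours.

3.2 hours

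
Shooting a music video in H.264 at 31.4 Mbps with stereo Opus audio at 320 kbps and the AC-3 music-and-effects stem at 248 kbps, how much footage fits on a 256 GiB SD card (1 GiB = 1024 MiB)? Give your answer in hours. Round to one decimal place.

Audio total: 320 + 248 = 568 kbps = 0.568 Mbps.
Total bitrate: 31.4 + 0.568 = 31.968 Mbps.
Capacity: 256 GiB = 2,199,023 Mb.
Recording time: 2,199,023 / 31.968 = 68,788 s ≈ 19.1 hours.

19.1 hours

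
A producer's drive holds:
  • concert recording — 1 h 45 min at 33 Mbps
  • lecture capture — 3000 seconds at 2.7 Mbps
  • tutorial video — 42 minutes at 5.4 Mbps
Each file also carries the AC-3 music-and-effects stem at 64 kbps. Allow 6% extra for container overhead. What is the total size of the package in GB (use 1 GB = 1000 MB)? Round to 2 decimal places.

30.52 GB

Audio: 64 kbps = 0.064 Mbps.
concert recording: 33.064 Mbps × 6300 s × 1.06 = 220801.4 Mb
lecture capture: 2.764 Mbps × 3000 s × 1.06 = 8789.5 Mb
tutorial video: 5.464 Mbps × 2520 s × 1.06 = 14595.4 Mb
Total: 244186.3 Mb = 30523.3 MB.
= 30.52 GB.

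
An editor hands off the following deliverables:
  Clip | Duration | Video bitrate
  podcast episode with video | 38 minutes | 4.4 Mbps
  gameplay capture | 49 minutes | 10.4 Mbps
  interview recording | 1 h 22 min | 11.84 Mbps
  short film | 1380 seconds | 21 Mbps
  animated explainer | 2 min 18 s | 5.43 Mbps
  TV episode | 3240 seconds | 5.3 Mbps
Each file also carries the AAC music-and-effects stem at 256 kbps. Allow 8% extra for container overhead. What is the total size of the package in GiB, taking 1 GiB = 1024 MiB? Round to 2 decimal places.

Audio: 256 kbps = 0.256 Mbps.
podcast episode with video: 4.656 Mbps × 2280 s × 1.08 = 11464.9 Mb
gameplay capture: 10.656 Mbps × 2940 s × 1.08 = 33834.9 Mb
interview recording: 12.096 Mbps × 4920 s × 1.08 = 64273.3 Mb
short film: 21.256 Mbps × 1380 s × 1.08 = 31679.9 Mb
animated explainer: 5.686 Mbps × 138 s × 1.08 = 847.4 Mb
TV episode: 5.556 Mbps × 3240 s × 1.08 = 19441.6 Mb
Total: 161542.1 Mb = 20192.8 MB.
= 18.81 GiB.

18.81 GiB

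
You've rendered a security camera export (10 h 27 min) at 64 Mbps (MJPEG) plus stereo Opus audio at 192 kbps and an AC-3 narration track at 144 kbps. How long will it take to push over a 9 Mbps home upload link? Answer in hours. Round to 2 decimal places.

10 h 27 min = 627 min = 37620 s
Audio total: 192 + 144 = 336 kbps = 0.336 Mbps.
Total bitrate: 64.336 Mbps.
File: 64.336 Mbps × 37620 s = 2420320.3 Mb.
At 9 Mbps: 2420320.3 / 9 = 268924.5 s ≈ 74.7 hours.

74.70 hours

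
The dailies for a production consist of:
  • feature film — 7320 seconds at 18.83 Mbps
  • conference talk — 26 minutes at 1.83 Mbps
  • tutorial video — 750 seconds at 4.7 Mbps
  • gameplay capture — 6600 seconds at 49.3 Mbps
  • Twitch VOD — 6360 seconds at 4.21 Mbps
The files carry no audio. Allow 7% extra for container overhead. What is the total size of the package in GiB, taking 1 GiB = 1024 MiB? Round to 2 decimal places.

61.83 GiB

feature film: 18.830 Mbps × 7320 s × 1.07 = 147484.1 Mb
conference talk: 1.830 Mbps × 1560 s × 1.07 = 3054.6 Mb
tutorial video: 4.700 Mbps × 750 s × 1.07 = 3771.8 Mb
gameplay capture: 49.300 Mbps × 6600 s × 1.07 = 348156.6 Mb
Twitch VOD: 4.210 Mbps × 6360 s × 1.07 = 28649.9 Mb
Total: 531117.0 Mb = 66389.6 MB.
= 61.83 GiB.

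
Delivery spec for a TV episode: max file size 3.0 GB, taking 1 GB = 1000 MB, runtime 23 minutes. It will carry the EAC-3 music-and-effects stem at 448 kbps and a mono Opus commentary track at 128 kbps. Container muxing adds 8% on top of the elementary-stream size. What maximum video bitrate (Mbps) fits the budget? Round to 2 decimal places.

Budget: 3.0 GB = 24000.0 Mb.
Stream payload after overhead: 24000.0 / 1.08 = 22222.2 Mb.
23 min = 1380 s
Total bitrate budget: 22222.2 Mb / 1380 s = 16.103 Mbps.
Audio total: 448 + 128 = 576 kbps = 0.576 Mbps.
Video: 16.103 − 0.576 = 15.527 Mbps.

15.53 Mbps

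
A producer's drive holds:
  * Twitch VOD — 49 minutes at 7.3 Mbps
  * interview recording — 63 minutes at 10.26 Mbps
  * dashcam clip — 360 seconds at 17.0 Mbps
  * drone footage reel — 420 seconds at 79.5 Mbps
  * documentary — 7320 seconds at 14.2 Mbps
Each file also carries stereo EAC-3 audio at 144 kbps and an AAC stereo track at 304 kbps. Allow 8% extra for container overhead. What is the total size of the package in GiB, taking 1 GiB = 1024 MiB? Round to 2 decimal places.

26.45 GiB

Audio total: 144 + 304 = 448 kbps = 0.448 Mbps.
Twitch VOD: 7.748 Mbps × 2940 s × 1.08 = 24601.4 Mb
interview recording: 10.708 Mbps × 3780 s × 1.08 = 43714.3 Mb
dashcam clip: 17.448 Mbps × 360 s × 1.08 = 6783.8 Mb
drone footage reel: 79.948 Mbps × 420 s × 1.08 = 36264.4 Mb
documentary: 14.648 Mbps × 7320 s × 1.08 = 115801.2 Mb
Total: 227165.2 Mb = 28395.7 MB.
= 26.45 GiB.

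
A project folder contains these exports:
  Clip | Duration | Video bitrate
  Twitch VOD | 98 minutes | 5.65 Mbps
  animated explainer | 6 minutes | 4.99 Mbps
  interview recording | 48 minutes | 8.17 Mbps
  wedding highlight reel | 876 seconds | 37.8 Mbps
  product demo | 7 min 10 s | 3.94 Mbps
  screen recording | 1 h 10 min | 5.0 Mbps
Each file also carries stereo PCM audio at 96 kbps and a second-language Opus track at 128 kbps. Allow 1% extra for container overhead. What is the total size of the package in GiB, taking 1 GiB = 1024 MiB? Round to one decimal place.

13.8 GiB

Audio total: 96 + 128 = 224 kbps = 0.224 Mbps.
Twitch VOD: 5.874 Mbps × 5880 s × 1.01 = 34884.5 Mb
animated explainer: 5.214 Mbps × 360 s × 1.01 = 1895.8 Mb
interview recording: 8.394 Mbps × 2880 s × 1.01 = 24416.5 Mb
wedding highlight reel: 38.024 Mbps × 876 s × 1.01 = 33642.1 Mb
product demo: 4.164 Mbps × 430 s × 1.01 = 1808.4 Mb
screen recording: 5.224 Mbps × 4200 s × 1.01 = 22160.2 Mb
Total: 118807.5 Mb = 14850.9 MB.
= 13.83 GiB.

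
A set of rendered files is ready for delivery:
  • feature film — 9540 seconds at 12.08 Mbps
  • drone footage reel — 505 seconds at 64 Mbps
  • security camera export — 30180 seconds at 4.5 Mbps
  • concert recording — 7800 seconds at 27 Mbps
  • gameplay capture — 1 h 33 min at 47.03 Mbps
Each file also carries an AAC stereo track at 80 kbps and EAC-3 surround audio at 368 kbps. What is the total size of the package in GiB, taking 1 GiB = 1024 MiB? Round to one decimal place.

Audio total: 80 + 368 = 448 kbps = 0.448 Mbps.
feature film: 12.528 Mbps × 9540 s = 119517.1 Mb
drone footage reel: 64.448 Mbps × 505 s = 32546.2 Mb
security camera export: 4.948 Mbps × 30180 s = 149330.6 Mb
concert recording: 27.448 Mbps × 7800 s = 214094.4 Mb
gameplay capture: 47.478 Mbps × 5580 s = 264927.2 Mb
Total: 780415.6 Mb = 97552.0 MB.
= 90.85 GiB.

90.9 GiB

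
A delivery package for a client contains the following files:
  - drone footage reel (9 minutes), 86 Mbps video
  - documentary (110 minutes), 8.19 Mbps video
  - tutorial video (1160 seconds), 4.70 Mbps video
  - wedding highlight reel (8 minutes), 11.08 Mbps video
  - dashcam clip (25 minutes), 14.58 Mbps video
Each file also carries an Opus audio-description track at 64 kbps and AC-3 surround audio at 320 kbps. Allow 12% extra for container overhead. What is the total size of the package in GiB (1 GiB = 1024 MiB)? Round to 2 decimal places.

Audio total: 64 + 320 = 384 kbps = 0.384 Mbps.
drone footage reel: 86.384 Mbps × 540 s × 1.12 = 52245.0 Mb
documentary: 8.574 Mbps × 6600 s × 1.12 = 63379.0 Mb
tutorial video: 5.084 Mbps × 1160 s × 1.12 = 6605.1 Mb
wedding highlight reel: 11.464 Mbps × 480 s × 1.12 = 6163.0 Mb
dashcam clip: 14.964 Mbps × 1500 s × 1.12 = 25139.5 Mb
Total: 153531.8 Mb = 19191.5 MB.
= 17.87 GiB.

17.87 GiB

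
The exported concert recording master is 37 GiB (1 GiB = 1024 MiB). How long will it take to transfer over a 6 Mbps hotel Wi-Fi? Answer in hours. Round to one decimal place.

14.7 hours

File: 37 GiB = 317827.6 Mb.
At 6 Mbps: 317827.6 / 6 = 52971.3 s ≈ 14.7 hours.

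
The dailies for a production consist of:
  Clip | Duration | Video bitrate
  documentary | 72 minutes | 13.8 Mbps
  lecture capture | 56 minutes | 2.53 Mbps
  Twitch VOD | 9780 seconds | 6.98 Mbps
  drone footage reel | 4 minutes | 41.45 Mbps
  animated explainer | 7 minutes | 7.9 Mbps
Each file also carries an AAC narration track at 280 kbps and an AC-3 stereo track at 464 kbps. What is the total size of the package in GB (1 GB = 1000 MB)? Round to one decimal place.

Audio total: 280 + 464 = 744 kbps = 0.744 Mbps.
documentary: 14.544 Mbps × 4320 s = 62830.1 Mb
lecture capture: 3.274 Mbps × 3360 s = 11000.6 Mb
Twitch VOD: 7.724 Mbps × 9780 s = 75540.7 Mb
drone footage reel: 42.194 Mbps × 240 s = 10126.6 Mb
animated explainer: 8.644 Mbps × 420 s = 3630.5 Mb
Total: 163128.5 Mb = 20391.1 MB.
= 20.39 GB.

20.4 GB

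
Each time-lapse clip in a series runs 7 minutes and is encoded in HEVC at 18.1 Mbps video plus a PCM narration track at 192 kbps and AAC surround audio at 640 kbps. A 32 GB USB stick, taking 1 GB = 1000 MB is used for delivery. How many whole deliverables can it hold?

32

7 min = 420 s
Audio total: 192 + 640 = 832 kbps = 0.832 Mbps.
Total bitrate: 18.932 Mbps.
Per item: 18.932 Mbps × 420 s = 7,951 Mb = 993.9 MB.
Capacity: 32 GB = 256,000 Mb; 32.20 items → 32 complete.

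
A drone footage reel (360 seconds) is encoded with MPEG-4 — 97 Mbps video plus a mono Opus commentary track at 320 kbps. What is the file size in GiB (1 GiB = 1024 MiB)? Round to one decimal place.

4.1 GiB

Audio: 320 kbps = 0.320 Mbps.
Total bitrate: 97 + 0.320 = 97.320 Mbps.
Stream data: 97.320 Mbps × 360 s = 35035.2 Mb.
35,035 Mb = 4,379,400,000 bytes ÷ 1,073,741,824 = 4.079 GiB.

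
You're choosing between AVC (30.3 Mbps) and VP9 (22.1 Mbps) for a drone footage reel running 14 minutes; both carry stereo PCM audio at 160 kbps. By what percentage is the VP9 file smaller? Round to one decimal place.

26.9%

14 min = 840 s
Audio: 160 kbps = 0.160 Mbps.
AVC: 30.460 Mbps × 840 s = 25586.4 Mb = 3.198 GB.
VP9: 22.260 Mbps × 840 s = 18698.4 Mb = 2.337 GB.
Reduction: (1 − 2.337/3.198) × 100 = 26.92%.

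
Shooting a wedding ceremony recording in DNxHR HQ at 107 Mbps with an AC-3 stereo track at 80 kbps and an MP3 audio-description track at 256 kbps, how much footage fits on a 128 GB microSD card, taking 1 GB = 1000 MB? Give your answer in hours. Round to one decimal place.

2.7 hours

Audio total: 80 + 256 = 336 kbps = 0.336 Mbps.
Total bitrate: 107 + 0.336 = 107.336 Mbps.
Capacity: 128 GB = 1,024,000 Mb.
Recording time: 1,024,000 / 107.336 = 9,540 s ≈ 2.65 hours.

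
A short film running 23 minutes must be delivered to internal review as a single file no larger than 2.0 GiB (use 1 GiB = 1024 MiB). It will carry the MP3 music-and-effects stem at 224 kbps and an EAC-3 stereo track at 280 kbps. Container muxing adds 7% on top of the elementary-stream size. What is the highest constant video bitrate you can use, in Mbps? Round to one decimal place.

Budget: 2.0 GiB = 17179.9 Mb.
Stream payload after overhead: 17179.9 / 1.07 = 16056.0 Mb.
23 min = 1380 s
Total bitrate budget: 16056.0 Mb / 1380 s = 11.635 Mbps.
Audio total: 224 + 280 = 504 kbps = 0.504 Mbps.
Video: 11.635 − 0.504 = 11.131 Mbps.

11.1 Mbps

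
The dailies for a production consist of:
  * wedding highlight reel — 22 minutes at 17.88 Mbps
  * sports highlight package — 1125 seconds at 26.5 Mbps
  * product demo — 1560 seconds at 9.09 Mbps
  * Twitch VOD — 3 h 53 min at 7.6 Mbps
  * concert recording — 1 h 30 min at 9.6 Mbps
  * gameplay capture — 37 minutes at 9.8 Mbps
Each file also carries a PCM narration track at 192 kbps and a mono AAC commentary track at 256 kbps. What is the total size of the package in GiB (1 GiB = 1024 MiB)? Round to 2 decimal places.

Audio total: 192 + 256 = 448 kbps = 0.448 Mbps.
wedding highlight reel: 18.328 Mbps × 1320 s = 24193.0 Mb
sports highlight package: 26.948 Mbps × 1125 s = 30316.5 Mb
product demo: 9.538 Mbps × 1560 s = 14879.3 Mb
Twitch VOD: 8.048 Mbps × 13980 s = 112511.0 Mb
concert recording: 10.048 Mbps × 5400 s = 54259.2 Mb
gameplay capture: 10.248 Mbps × 2220 s = 22750.6 Mb
Total: 258909.5 Mb = 32363.7 MB.
= 30.14 GiB.

30.14 GiB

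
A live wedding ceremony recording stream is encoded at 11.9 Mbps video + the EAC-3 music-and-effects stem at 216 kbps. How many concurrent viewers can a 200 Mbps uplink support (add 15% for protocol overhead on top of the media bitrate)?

14

Audio: 216 kbps = 0.216 Mbps.
Per-viewer media rate: 12.116 Mbps.
On the wire with 15% overhead: 13.933 Mbps.
200 Mbps = 200.0 Mbps; 200.0 / 13.933 = 14.35 → 14 viewers.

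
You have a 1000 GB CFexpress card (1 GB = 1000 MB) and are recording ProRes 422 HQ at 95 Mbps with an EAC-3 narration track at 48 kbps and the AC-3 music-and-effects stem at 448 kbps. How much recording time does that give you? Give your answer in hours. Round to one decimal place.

23.3 hours

Audio total: 48 + 448 = 496 kbps = 0.496 Mbps.
Total bitrate: 95 + 0.496 = 95.496 Mbps.
Capacity: 1000 GB = 8,000,000 Mb.
Recording time: 8,000,000 / 95.496 = 83,773 s ≈ 23.3 hours.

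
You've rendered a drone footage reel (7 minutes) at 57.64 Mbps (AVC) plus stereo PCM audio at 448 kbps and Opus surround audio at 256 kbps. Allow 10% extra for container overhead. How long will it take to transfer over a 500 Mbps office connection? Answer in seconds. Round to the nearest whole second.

7 min = 420 s
Audio total: 448 + 256 = 704 kbps = 0.704 Mbps.
Total bitrate: 58.344 Mbps.
File: 58.344 Mbps × 420 s = 24504.5 Mb.
With 10% container overhead: ×1.10. → 26954.9 Mb.
At 500 Mbps: 26954.9 / 500 = 53.9 s ≈ 53.9 seconds.

54 seconds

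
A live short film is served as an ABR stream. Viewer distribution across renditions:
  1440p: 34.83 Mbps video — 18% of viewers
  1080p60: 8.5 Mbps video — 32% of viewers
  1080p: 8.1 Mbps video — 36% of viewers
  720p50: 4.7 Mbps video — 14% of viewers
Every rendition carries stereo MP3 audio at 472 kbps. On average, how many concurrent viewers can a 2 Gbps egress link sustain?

153

Audio: 472 kbps = 0.472 Mbps.
Average per-viewer bitrate: 0.18×35.302 + 0.32×8.972 + 0.36×8.572 + 0.14×5.172 = 13.035 Mbps.
2 Gbps = 2,000 Mbps; 2,000 / 13.035 = 153.43 → 153.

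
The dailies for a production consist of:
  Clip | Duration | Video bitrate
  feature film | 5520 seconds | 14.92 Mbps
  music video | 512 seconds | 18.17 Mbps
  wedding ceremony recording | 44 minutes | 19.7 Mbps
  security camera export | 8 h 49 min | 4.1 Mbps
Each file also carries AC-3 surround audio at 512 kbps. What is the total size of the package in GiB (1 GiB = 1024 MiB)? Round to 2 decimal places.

34.28 GiB

Audio: 512 kbps = 0.512 Mbps.
feature film: 15.432 Mbps × 5520 s = 85184.6 Mb
music video: 18.682 Mbps × 512 s = 9565.2 Mb
wedding ceremony recording: 20.212 Mbps × 2640 s = 53359.7 Mb
security camera export: 4.612 Mbps × 31740 s = 146384.9 Mb
Total: 294494.4 Mb = 36811.8 MB.
= 34.28 GiB.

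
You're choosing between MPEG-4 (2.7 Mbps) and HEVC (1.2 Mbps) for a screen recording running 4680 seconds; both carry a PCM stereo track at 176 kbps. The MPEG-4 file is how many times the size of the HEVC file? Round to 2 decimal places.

2.09

Audio: 176 kbps = 0.176 Mbps.
MPEG-4: 2.876 Mbps × 4680 s = 13459.7 Mb = 1.567 GiB.
HEVC: 1.376 Mbps × 4680 s = 6439.7 Mb = 0.750 GiB.
Ratio: 1.567 / 0.750 = 2.090.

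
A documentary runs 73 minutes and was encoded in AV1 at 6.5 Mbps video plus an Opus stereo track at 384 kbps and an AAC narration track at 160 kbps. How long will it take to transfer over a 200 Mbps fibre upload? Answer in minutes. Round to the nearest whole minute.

3 minutes

73 min = 4380 s
Audio total: 384 + 160 = 544 kbps = 0.544 Mbps.
Total bitrate: 7.044 Mbps.
File: 7.044 Mbps × 4380 s = 30852.7 Mb.
At 200 Mbps: 30852.7 / 200 = 154.3 s ≈ 2.57 minutes.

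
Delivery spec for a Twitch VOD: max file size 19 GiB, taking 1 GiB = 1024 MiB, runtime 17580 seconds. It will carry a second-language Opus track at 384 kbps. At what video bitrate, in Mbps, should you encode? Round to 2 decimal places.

Budget: 19 GiB = 163208.8 Mb.
Total bitrate budget: 163208.8 Mb / 17580 s = 9.284 Mbps.
Audio: 384 kbps = 0.384 Mbps.
Video: 9.284 − 0.384 = 8.900 Mbps.

8.90 Mbps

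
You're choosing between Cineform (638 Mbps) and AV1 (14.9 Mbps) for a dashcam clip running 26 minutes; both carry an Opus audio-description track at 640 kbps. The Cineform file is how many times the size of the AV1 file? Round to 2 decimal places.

26 min = 1560 s
Audio: 640 kbps = 0.640 Mbps.
Cineform: 638.640 Mbps × 1560 s = 996278.4 Mb = 124.535 GB.
AV1: 15.540 Mbps × 1560 s = 24242.4 Mb = 3.030 GB.
Ratio: 124.535 / 3.030 = 41.097.

41.10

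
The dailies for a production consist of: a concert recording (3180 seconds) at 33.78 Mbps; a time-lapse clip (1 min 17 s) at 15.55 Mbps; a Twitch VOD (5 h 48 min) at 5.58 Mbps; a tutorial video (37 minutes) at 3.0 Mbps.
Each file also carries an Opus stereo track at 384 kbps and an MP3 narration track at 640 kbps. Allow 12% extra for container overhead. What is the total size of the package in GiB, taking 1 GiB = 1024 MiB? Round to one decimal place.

33.7 GiB

Audio total: 384 + 640 = 1024 kbps = 1.024 Mbps.
concert recording: 34.804 Mbps × 3180 s × 1.12 = 123957.9 Mb
time-lapse clip: 16.574 Mbps × 77 s × 1.12 = 1429.3 Mb
Twitch VOD: 6.604 Mbps × 20880 s × 1.12 = 154438.5 Mb
tutorial video: 4.024 Mbps × 2220 s × 1.12 = 10005.3 Mb
Total: 289831.0 Mb = 36228.9 MB.
= 33.74 GiB.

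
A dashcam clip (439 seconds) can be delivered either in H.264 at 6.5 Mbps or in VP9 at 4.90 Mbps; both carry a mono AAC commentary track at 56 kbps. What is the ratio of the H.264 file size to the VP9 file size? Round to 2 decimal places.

1.32

Audio: 56 kbps = 0.056 Mbps.
H.264: 6.556 Mbps × 439 s = 2878.1 Mb = 359.760 MB.
VP9: 4.956 Mbps × 439 s = 2175.7 Mb = 271.961 MB.
Ratio: 359.760 / 271.961 = 1.323.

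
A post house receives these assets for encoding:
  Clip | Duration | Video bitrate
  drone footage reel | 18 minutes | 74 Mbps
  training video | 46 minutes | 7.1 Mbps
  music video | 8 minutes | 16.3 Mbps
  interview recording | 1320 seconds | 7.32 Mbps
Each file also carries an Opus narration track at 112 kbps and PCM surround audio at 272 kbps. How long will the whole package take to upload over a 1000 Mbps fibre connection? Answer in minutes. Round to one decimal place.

2.0 minutes

Audio total: 112 + 272 = 384 kbps = 0.384 Mbps.
drone footage reel: 74.384 Mbps × 1080 s = 80334.7 Mb
training video: 7.484 Mbps × 2760 s = 20655.8 Mb
music video: 16.684 Mbps × 480 s = 8008.3 Mb
interview recording: 7.704 Mbps × 1320 s = 10169.3 Mb
Total: 119168.2 Mb = 14896.0 MB.
At 1000 Mbps: 119168.2 / 1000 = 119 s ≈ 1.99 minutes.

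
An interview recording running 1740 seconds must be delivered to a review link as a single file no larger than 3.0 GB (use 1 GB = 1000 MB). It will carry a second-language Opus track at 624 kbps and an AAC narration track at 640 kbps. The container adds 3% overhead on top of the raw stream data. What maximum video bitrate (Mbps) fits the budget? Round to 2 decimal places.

12.13 Mbps

Budget: 3.0 GB = 24000.0 Mb.
Stream payload after overhead: 24000.0 / 1.03 = 23301.0 Mb.
Total bitrate budget: 23301.0 Mb / 1740 s = 13.391 Mbps.
Audio total: 624 + 640 = 1264 kbps = 1.264 Mbps.
Video: 13.391 − 1.264 = 12.127 Mbps.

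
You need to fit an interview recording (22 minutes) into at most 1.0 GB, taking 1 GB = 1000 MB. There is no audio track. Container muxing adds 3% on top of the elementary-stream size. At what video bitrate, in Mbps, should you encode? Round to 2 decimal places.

Budget: 1.0 GB = 8000.0 Mb.
Stream payload after overhead: 8000.0 / 1.03 = 7767.0 Mb.
22 min = 1320 s
Total bitrate budget: 7767.0 Mb / 1320 s = 5.884 Mbps.

5.88 Mbps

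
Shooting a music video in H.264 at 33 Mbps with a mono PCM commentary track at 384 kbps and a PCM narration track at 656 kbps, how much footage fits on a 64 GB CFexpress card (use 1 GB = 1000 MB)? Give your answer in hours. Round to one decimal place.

4.2 hours

Audio total: 384 + 656 = 1040 kbps = 1.040 Mbps.
Total bitrate: 33 + 1.040 = 34.040 Mbps.
Capacity: 64 GB = 512,000 Mb.
Recording time: 512,000 / 34.040 = 15,041 s ≈ 4.18 hours.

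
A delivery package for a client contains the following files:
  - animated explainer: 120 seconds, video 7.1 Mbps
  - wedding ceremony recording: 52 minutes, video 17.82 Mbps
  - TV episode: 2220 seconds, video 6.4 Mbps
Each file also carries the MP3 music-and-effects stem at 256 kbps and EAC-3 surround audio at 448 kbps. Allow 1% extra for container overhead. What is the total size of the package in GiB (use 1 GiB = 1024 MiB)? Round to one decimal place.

Audio total: 256 + 448 = 704 kbps = 0.704 Mbps.
animated explainer: 7.804 Mbps × 120 s × 1.01 = 945.8 Mb
wedding ceremony recording: 18.524 Mbps × 3120 s × 1.01 = 58372.8 Mb
TV episode: 7.104 Mbps × 2220 s × 1.01 = 15928.6 Mb
Total: 75247.3 Mb = 9405.9 MB.
= 8.760 GiB.

8.8 GiB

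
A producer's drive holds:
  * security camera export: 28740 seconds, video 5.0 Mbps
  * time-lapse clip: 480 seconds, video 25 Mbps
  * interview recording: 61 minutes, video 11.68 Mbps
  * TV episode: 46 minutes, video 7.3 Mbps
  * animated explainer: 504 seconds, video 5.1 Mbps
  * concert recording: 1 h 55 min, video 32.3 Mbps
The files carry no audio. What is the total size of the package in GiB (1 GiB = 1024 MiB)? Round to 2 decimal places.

51.69 GiB

security camera export: 5.000 Mbps × 28740 s = 143700.0 Mb
time-lapse clip: 25.000 Mbps × 480 s = 12000.0 Mb
interview recording: 11.680 Mbps × 3660 s = 42748.8 Mb
TV episode: 7.300 Mbps × 2760 s = 20148.0 Mb
animated explainer: 5.100 Mbps × 504 s = 2570.4 Mb
concert recording: 32.300 Mbps × 6900 s = 222870.0 Mb
Total: 444037.2 Mb = 55504.7 MB.
= 51.69 GiB.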